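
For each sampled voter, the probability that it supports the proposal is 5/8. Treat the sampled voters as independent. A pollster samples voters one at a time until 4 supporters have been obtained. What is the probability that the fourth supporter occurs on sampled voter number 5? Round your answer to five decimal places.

0.22888

Y = trial on which the fourth success occurs; negative binomial, r=4, p=0.625.
P(Y=5) = C(4,3) · p^4 · (1−p)^1
= 4 · 0.15259 · 0.375 = 0.2288818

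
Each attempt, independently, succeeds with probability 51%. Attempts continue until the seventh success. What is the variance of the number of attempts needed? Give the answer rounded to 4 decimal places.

13.1872

Y = total attempts until the seventh success; negative binomial with r=7, p=0.51.
Var(Y) = r(1−p)/p² = 7·0.49 / 0.51² = 13.187236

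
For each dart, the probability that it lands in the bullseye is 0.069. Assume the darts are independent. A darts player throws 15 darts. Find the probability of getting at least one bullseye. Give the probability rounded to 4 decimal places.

P(at least one) = 1 − P(none) = 1 − (1 − 0.069)^15
= 1 − 0.342173 = 0.657827

0.6578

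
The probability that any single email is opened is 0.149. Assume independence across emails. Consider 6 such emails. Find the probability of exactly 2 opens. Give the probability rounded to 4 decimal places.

X ~ Binomial(n=6, p=0.149).
P(X=2) = C(6,2) · p^2 · (1−p)^4
= 15 · 0.022201 · 0.52447 = 0.174655

0.1747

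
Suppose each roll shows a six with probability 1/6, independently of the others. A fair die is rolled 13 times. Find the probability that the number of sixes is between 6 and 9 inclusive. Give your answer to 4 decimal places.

0.0127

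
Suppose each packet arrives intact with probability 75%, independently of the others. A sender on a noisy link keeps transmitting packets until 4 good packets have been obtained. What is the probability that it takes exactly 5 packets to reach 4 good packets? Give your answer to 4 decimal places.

Y = trial on which the fourth success occurs; negative binomial, r=4, p=0.75.
P(Y=5) = C(4,3) · p^4 · (1−p)^1
= 4 · 0.31641 · 0.25 = 0.316406

0.3164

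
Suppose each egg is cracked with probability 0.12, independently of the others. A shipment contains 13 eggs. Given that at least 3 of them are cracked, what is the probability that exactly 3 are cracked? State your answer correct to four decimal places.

0.6934

X ~ Binomial(13, 0.12). Want P(X=3 | X≥3) = P(X=3) / P(X≥3).
P(X=3) = C(13,3)·0.12^3·0.88^10 = 0.137637
P(X≥3) = 1 − 0.189791 − 0.336447 − 0.275275 = 0.198488
Ratio = 0.137637 / 0.198488 = 0.693431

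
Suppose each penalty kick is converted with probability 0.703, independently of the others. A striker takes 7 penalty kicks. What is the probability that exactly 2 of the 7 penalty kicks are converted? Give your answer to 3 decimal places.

0.024

X ~ Binomial(n=7, p=0.703).
P(X=2) = C(7,2) · p^2 · (1−p)^5
= 21 · 0.49421 · 0.0023109 = 0.02398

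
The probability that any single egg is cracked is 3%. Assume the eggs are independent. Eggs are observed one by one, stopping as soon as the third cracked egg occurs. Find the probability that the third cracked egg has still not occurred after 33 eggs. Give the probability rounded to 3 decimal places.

0.924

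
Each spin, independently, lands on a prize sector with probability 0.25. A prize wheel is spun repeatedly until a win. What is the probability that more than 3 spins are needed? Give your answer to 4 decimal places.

0.4219

Y = number of spins to the first success; geometric, p = 0.25.
P(Y > 3) = P(first 3 all fail) = (1−p)^3 = 0.421875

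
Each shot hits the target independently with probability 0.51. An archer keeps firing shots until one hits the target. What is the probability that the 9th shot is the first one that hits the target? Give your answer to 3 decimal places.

0.002

Geometric (trials to first success), p = 0.51.
P(Y = 9) = (1−p)^8 · p = 0.0033233 · 0.51 = 0.00169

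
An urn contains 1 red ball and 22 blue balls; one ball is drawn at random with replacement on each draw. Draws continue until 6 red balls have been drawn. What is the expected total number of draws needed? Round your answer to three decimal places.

Y = total draws until the sixth success; negative binomial with r=6, p=0.043478.
E[Y] = r / p = 6 / 0.043478 = 138.00000

138.000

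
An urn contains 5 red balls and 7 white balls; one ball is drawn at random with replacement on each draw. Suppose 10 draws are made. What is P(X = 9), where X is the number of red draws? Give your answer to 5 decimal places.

0.00221

X ~ Binomial(n=10, p=0.416667).
P(X=9) = C(10,9) · p^9 · (1−p)^1
= 10 · 0.00037853 · 0.58333 = 0.0022081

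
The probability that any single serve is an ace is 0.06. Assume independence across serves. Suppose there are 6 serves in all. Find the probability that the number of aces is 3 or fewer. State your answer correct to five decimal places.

X ~ Binomial(6, 0.06); P(X ≤ 3) = Σ C(6,k) p^k (1−p)^(6−k) over k:
  k=0: C(6,0)·0.06^0·0.94^6 = 0.6898698
  k=1: C(6,1)·0.06^1·0.94^5 = 0.2642054
  k=2: C(6,2)·0.06^2·0.94^4 = 0.0421604
  k=3: C(6,3)·0.06^3·0.94^3 = 0.0035881
Total = 0.9998238

0.99982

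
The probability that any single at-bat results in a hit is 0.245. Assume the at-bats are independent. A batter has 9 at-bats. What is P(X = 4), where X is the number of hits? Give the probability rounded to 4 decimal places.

0.1114

X ~ Binomial(n=9, p=0.245).
P(X=4) = C(9,4) · p^4 · (1−p)^5
= 126 · 0.003603 · 0.24532 = 0.111370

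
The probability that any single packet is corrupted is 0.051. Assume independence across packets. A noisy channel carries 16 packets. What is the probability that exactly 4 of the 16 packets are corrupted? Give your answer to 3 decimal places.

0.007

X ~ Binomial(n=16, p=0.051).
P(X=4) = C(16,4) · p^4 · (1−p)^12
= 1820 · 6.7652e-06 · 0.53357 = 0.00657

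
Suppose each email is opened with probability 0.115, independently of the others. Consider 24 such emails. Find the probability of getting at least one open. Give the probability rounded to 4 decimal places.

0.9467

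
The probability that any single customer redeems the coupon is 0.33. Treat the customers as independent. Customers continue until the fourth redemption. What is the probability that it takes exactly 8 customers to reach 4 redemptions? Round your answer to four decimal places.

0.0836

Y = trial on which the fourth success occurs; negative binomial, r=4, p=0.33.
P(Y=8) = C(7,3) · p^4 · (1−p)^4
= 35 · 0.011859 · 0.20151 = 0.083642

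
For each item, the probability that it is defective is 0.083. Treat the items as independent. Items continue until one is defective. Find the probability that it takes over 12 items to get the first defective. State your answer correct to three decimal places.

0.354

Y = number of items to the first success; geometric, p = 0.083.
P(Y > 12) = P(first 12 all fail) = (1−p)^12 = 0.35353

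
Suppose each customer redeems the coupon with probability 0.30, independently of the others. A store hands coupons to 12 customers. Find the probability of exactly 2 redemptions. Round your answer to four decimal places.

X ~ Binomial(n=12, p=0.30).
P(X=2) = C(12,2) · p^2 · (1−p)^10
= 66 · 0.09 · 0.028248 = 0.167790

0.1678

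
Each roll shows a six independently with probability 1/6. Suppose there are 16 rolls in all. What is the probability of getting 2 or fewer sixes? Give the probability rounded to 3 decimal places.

0.487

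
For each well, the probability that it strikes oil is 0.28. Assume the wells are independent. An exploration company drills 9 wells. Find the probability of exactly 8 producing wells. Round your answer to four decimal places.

X ~ Binomial(n=9, p=0.28).
P(X=8) = C(9,8) · p^8 · (1−p)^1
= 9 · 3.778e-05 · 0.72 = 0.000245

0.0002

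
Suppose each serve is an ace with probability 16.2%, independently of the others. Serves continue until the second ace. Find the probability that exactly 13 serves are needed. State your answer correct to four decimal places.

Y = trial on which the second success occurs; negative binomial, r=2, p=0.162.
P(Y=13) = C(12,1) · p^2 · (1−p)^11
= 12 · 0.026244 · 0.14311 = 0.045071

0.0451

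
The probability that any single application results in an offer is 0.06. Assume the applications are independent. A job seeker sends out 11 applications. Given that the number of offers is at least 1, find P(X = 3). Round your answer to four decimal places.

0.0440

X ~ Binomial(11, 0.06). Want P(X=3 | X≥1) = P(X=3) / P(X≥1).
P(X=3) = C(11,3)·0.06^3·0.94^8 = 0.021725
P(X≥1) = 1 − 0.506298 = 0.493702
Ratio = 0.021725 / 0.493702 = 0.044004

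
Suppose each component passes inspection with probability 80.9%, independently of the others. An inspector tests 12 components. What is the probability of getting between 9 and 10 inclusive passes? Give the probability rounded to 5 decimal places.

0.51667

X ~ Binomial(12, 0.809); P(9 ≤ X ≤ 10) = Σ C(12,k) p^k (1−p)^(12−k) over k:
  k=9: C(12,9)·0.809^9·0.191^3 = 0.2275409
  k=10: C(12,10)·0.809^10·0.191^2 = 0.2891318
Total = 0.5166727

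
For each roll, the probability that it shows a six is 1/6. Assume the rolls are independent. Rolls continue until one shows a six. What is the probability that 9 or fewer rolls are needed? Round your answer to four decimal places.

Y = number of rolls to the first success; geometric, p = 0.166667.
P(Y ≤ 9) = 1 − (1−p)^9 = 1 − 0.193807 = 0.806193

0.8062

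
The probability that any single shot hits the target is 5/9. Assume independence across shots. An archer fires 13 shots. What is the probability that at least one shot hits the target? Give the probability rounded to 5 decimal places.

P(at least one) = 1 − P(none) = 1 − (1 − 0.555556)^13
= 1 − 0.0000264 = 0.9999736

0.99997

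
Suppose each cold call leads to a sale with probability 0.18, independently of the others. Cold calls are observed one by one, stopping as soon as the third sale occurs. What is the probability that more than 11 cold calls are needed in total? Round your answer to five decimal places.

0.68355

Needing more than 11 cold calls ⇔ fewer than 3 successes in the first 11. With X ~ Binomial(11, 0.18), P(Y > 11) = P(X ≤ 2).
  k=0: C(11,0)·0.18^0·0.82^11 = 0.1127074
  k=1: C(11,1)·0.18^1·0.82^10 = 0.2721471
  k=2: C(11,2)·0.18^2·0.82^9 = 0.2986980
P(X ≤ 2) = 0.6835525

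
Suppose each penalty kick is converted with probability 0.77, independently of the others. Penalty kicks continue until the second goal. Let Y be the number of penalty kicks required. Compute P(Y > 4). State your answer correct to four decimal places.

0.0403

Needing more than 4 penalty kicks ⇔ fewer than 2 successes in the first 4. With X ~ Binomial(4, 0.77), P(Y > 4) = P(X ≤ 1).
  k=0: C(4,0)·0.77^0·0.23^4 = 0.002798
  k=1: C(4,1)·0.77^1·0.23^3 = 0.037474
P(X ≤ 1) = 0.040273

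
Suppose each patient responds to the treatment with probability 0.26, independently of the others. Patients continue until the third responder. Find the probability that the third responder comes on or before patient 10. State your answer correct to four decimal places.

0.5042

Finishing within 10 patients ⇔ at least 3 successes in the first 10. With X ~ Binomial(10, 0.26), P(Y ≤ 10) = 1 − P(X ≤ 2).
  k=0: C(10,0)·0.26^0·0.74^10 = 0.049240
  k=1: C(10,1)·0.26^1·0.74^9 = 0.173005
  k=2: C(10,2)·0.26^2·0.74^8 = 0.273535
1 − 0.495780 = 0.504220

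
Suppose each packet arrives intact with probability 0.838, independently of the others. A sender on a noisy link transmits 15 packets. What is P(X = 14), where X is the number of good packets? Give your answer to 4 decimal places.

0.2047

X ~ Binomial(n=15, p=0.838).
P(X=14) = C(15,14) · p^14 · (1−p)^1
= 15 · 0.08422 · 0.162 = 0.204655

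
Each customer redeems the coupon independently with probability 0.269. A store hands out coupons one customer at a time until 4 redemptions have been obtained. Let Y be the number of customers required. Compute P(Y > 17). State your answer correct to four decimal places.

Needing more than 17 customers ⇔ fewer than 4 successes in the first 17. With X ~ Binomial(17, 0.269), P(Y > 17) = P(X ≤ 3).
  k=0: C(17,0)·0.269^0·0.731^17 = 0.004860
  k=1: C(17,1)·0.269^1·0.731^16 = 0.030400
  k=2: C(17,2)·0.269^2·0.731^15 = 0.089496
  k=3: C(17,3)·0.269^3·0.731^14 = 0.164668
P(X ≤ 3) = 0.289424

0.2894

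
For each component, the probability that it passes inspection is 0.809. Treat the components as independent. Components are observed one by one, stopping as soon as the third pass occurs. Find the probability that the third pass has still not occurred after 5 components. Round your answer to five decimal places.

Needing more than 5 components ⇔ fewer than 3 successes in the first 5. With X ~ Binomial(5, 0.809), P(Y > 5) = P(X ≤ 2).
  k=0: C(5,0)·0.809^0·0.191^5 = 0.0002542
  k=1: C(5,1)·0.809^1·0.191^4 = 0.0053833
  k=2: C(5,2)·0.809^2·0.191^3 = 0.0456034
P(X ≤ 2) = 0.0512409

0.05124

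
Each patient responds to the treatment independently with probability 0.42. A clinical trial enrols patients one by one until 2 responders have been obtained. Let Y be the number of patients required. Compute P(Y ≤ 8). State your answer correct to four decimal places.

Finishing within 8 patients ⇔ at least 2 successes in the first 8. With X ~ Binomial(8, 0.42), P(Y ≤ 8) = 1 − P(X ≤ 1).
  k=0: C(8,0)·0.42^0·0.58^8 = 0.012806
  k=1: C(8,1)·0.42^1·0.58^7 = 0.074188
1 − 0.086995 = 0.913005

0.9130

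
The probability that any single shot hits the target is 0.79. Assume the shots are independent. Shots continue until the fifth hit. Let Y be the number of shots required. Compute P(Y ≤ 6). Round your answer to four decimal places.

Finishing within 6 shots ⇔ at least 5 successes in the first 6. With X ~ Binomial(6, 0.79), P(Y ≤ 6) = 1 − P(X ≤ 4).
  k=0: C(6,0)·0.79^0·0.21^6 = 0.000086
  k=1: C(6,1)·0.79^1·0.21^5 = 0.001936
  k=2: C(6,2)·0.79^2·0.21^4 = 0.018206
  k=3: C(6,3)·0.79^3·0.21^3 = 0.091321
  k=4: C(6,4)·0.79^4·0.21^2 = 0.257655
1 − 0.369203 = 0.630797

0.6308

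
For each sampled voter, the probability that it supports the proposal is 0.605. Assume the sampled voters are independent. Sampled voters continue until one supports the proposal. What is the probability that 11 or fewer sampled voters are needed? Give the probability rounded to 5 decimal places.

Y = number of sampled voters to the first success; geometric, p = 0.605.
P(Y ≤ 11) = 1 − (1−p)^11 = 1 − 0.0000365 = 0.9999635

0.99996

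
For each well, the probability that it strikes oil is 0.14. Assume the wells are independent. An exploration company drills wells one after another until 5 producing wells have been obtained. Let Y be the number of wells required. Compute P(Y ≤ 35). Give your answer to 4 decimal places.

0.5540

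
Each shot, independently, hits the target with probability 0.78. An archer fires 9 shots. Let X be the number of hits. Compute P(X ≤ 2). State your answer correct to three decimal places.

0.001

X ~ Binomial(9, 0.78); P(X ≤ 2) = Σ C(9,k) p^k (1−p)^(9−k) over k:
  k=0: C(9,0)·0.78^0·0.22^9 = 0.00000
  k=1: C(9,1)·0.78^1·0.22^8 = 0.00004
  k=2: C(9,2)·0.78^2·0.22^7 = 0.00055
Total = 0.00059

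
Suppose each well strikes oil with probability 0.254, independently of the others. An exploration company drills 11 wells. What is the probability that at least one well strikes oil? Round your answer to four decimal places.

P(at least one) = 1 − P(none) = 1 − (1 − 0.254)^11
= 1 − 0.039822 = 0.960178

0.9602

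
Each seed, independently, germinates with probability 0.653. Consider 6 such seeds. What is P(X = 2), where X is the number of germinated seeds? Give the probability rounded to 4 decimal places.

X ~ Binomial(n=6, p=0.653).
P(X=2) = C(6,2) · p^2 · (1−p)^4
= 15 · 0.42641 · 0.014498 = 0.092733

0.0927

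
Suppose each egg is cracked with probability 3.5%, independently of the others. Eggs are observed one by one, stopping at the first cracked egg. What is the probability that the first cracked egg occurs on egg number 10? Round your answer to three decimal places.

Geometric (trials to first success), p = 0.035.
P(Y = 10) = (1−p)^9 · p = 0.72568 · 0.035 = 0.02540

0.025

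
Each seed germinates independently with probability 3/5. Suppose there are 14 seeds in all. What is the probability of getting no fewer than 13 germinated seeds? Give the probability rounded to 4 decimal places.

0.0081

X ~ Binomial(14, 0.60); P(X ≥ 13) = Σ C(14,k) p^k (1−p)^(14−k) over k:
  k=13: C(14,13)·0.60^13·0.40^1 = 0.007314
  k=14: C(14,14)·0.60^14·0.40^0 = 0.000784
Total = 0.008098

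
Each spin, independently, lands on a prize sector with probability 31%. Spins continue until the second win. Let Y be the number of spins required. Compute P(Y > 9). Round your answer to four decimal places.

Needing more than 9 spins ⇔ fewer than 2 successes in the first 9. With X ~ Binomial(9, 0.31), P(Y > 9) = P(X ≤ 1).
  k=0: C(9,0)·0.31^0·0.69^9 = 0.035452
  k=1: C(9,1)·0.31^1·0.69^8 = 0.143350
P(X ≤ 1) = 0.178802

0.1788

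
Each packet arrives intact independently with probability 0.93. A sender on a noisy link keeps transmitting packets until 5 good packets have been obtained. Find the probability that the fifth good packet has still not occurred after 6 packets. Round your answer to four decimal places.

0.0608

Needing more than 6 packets ⇔ fewer than 5 successes in the first 6. With X ~ Binomial(6, 0.93), P(Y > 6) = P(X ≤ 4).
  k=0: C(6,0)·0.93^0·0.07^6 = 0.000000
  k=1: C(6,1)·0.93^1·0.07^5 = 0.000009
  k=2: C(6,2)·0.93^2·0.07^4 = 0.000311
  k=3: C(6,3)·0.93^3·0.07^3 = 0.005518
  k=4: C(6,4)·0.93^4·0.07^2 = 0.054982
P(X ≤ 4) = 0.060821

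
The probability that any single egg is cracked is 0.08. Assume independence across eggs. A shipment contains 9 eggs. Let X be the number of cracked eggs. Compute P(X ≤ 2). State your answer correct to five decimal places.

X ~ Binomial(9, 0.08); P(X ≤ 2) = Σ C(9,k) p^k (1−p)^(9−k) over k:
  k=0: C(9,0)·0.08^0·0.92^9 = 0.4721614
  k=1: C(9,1)·0.08^1·0.92^8 = 0.3695176
  k=2: C(9,2)·0.08^2·0.92^7 = 0.1285279
Total = 0.9702068

0.97021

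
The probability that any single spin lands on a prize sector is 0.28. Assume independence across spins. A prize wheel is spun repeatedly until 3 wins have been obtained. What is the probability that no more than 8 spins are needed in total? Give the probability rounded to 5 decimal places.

0.39727

Finishing within 8 spins ⇔ at least 3 successes in the first 8. With X ~ Binomial(8, 0.28), P(Y ≤ 8) = 1 − P(X ≤ 2).
  k=0: C(8,0)·0.28^0·0.72^8 = 0.0722204
  k=1: C(8,1)·0.28^1·0.72^7 = 0.2246857
  k=2: C(8,2)·0.28^2·0.72^6 = 0.3058222
1 − 0.6027284 = 0.3972716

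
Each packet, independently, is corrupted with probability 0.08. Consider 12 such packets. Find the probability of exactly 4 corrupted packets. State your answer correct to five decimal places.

0.01041

X ~ Binomial(n=12, p=0.08).
P(X=4) = C(12,4) · p^4 · (1−p)^8
= 495 · 4.096e-05 · 0.51322 = 0.0104056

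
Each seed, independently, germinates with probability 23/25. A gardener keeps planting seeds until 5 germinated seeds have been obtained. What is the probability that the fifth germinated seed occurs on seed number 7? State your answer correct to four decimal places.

0.0633

Y = trial on which the fifth success occurs; negative binomial, r=5, p=0.92.
P(Y=7) = C(6,4) · p^5 · (1−p)^2
= 15 · 0.65908 · 0.0064 = 0.063272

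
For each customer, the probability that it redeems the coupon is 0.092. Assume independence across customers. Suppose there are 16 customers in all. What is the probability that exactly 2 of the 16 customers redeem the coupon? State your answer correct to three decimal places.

0.263

X ~ Binomial(n=16, p=0.092).
P(X=2) = C(16,2) · p^2 · (1−p)^14
= 120 · 0.008464 · 0.25894 = 0.26300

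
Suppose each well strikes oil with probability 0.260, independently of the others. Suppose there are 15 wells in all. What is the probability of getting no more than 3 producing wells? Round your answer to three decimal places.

0.426

X ~ Binomial(15, 0.26); P(X ≤ 3) = Σ C(15,k) p^k (1−p)^(15−k) over k:
  k=0: C(15,0)·0.26^0·0.74^15 = 0.01093
  k=1: C(15,1)·0.26^1·0.74^14 = 0.05758
  k=2: C(15,2)·0.26^2·0.74^13 = 0.14163
  k=3: C(15,3)·0.26^3·0.74^12 = 0.21563
Total = 0.42577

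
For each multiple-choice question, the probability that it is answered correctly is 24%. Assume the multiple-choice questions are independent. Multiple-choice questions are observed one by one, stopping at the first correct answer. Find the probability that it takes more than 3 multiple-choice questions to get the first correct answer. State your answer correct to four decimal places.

Y = number of multiple-choice questions to the first success; geometric, p = 0.24.
P(Y > 3) = P(first 3 all fail) = (1−p)^3 = 0.438976

0.4390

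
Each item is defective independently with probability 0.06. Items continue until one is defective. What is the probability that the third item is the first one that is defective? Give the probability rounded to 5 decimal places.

Geometric (trials to first success), p = 0.06.
P(Y = 3) = (1−p)^2 · p = 0.8836 · 0.06 = 0.0530160

0.05302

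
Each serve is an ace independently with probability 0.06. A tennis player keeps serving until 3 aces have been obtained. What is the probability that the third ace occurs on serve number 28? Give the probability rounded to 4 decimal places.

Y = trial on which the third success occurs; negative binomial, r=3, p=0.06.
P(Y=28) = C(27,2) · p^3 · (1−p)^25
= 351 · 0.000216 · 0.21291 = 0.016142

0.0161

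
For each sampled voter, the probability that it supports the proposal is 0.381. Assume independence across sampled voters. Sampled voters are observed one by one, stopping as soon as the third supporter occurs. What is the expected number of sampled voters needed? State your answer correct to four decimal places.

Y = total sampled voters until the third success; negative binomial with r=3, p=0.381.
E[Y] = r / p = 3 / 0.381 = 7.874016

7.8740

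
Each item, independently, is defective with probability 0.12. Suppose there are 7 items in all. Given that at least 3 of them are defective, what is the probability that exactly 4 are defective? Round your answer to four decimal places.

0.1188

X ~ Binomial(7, 0.12). Want P(X=4 | X≥3) = P(X=4) / P(X≥3).
P(X=4) = C(7,4)·0.12^4·0.88^3 = 0.004946
P(X≥3) = 1 − 0.408676 − 0.390099 − 0.159586 = 0.041639
Ratio = 0.004946 / 0.041639 = 0.118780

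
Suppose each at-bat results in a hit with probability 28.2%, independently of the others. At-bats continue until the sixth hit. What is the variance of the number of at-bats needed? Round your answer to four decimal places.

54.1723

Y = total at-bats until the sixth success; negative binomial with r=6, p=0.282.
Var(Y) = r(1−p)/p² = 6·0.718 / 0.282² = 54.172325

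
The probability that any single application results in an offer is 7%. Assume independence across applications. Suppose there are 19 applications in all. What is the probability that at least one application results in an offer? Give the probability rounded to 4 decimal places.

P(at least one) = 1 − P(none) = 1 − (1 − 0.07)^19
= 1 − 0.251870 = 0.748130

0.7481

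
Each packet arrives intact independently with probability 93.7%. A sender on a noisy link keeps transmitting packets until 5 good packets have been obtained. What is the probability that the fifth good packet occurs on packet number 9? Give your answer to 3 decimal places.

Y = trial on which the fifth success occurs; negative binomial, r=5, p=0.937.
P(Y=9) = C(8,4) · p^5 · (1−p)^4
= 70 · 0.72227 · 1.5753e-05 = 0.00080

0.001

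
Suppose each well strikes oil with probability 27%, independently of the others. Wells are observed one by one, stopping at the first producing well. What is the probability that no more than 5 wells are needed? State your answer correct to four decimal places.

0.7927

Y = number of wells to the first success; geometric, p = 0.27.
P(Y ≤ 5) = 1 − (1−p)^5 = 1 − 0.207307 = 0.792693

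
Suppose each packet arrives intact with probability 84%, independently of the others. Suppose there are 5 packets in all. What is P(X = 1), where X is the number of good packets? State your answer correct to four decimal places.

X ~ Binomial(n=5, p=0.84).
P(X=1) = C(5,1) · p^1 · (1−p)^4
= 5 · 0.84 · 0.00065536 = 0.002753

0.0028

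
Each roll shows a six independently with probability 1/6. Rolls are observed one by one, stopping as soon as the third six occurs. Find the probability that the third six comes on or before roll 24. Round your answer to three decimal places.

0.788

Finishing within 24 rolls ⇔ at least 3 successes in the first 24. With X ~ Binomial(24, 0.166667), P(Y ≤ 24) = 1 − P(X ≤ 2).
  k=0: C(24,0)·0.166667^0·0.833333^24 = 0.01258
  k=1: C(24,1)·0.166667^1·0.833333^23 = 0.06038
  k=2: C(24,2)·0.166667^2·0.833333^22 = 0.13887
1 − 0.21183 = 0.78817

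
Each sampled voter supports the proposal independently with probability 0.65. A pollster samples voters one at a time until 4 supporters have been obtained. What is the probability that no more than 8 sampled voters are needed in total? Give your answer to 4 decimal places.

0.8939

Finishing within 8 sampled voters ⇔ at least 4 successes in the first 8. With X ~ Binomial(8, 0.65), P(Y ≤ 8) = 1 − P(X ≤ 3).
  k=0: C(8,0)·0.65^0·0.35^8 = 0.000225
  k=1: C(8,1)·0.65^1·0.35^7 = 0.003346
  k=2: C(8,2)·0.65^2·0.35^6 = 0.021747
  k=3: C(8,3)·0.65^3·0.35^5 = 0.080773
1 − 0.106091 = 0.893909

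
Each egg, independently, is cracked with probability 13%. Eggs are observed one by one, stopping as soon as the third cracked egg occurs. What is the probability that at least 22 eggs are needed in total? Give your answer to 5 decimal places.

0.47392

Needing more than 21 eggs ⇔ fewer than 3 successes in the first 21. With X ~ Binomial(21, 0.13), P(Y > 21) = P(X ≤ 2).
  k=0: C(21,0)·0.13^0·0.87^21 = 0.0536913
  k=1: C(21,1)·0.13^1·0.87^20 = 0.1684797
  k=2: C(21,2)·0.13^2·0.87^19 = 0.2517513
P(X ≤ 2) = 0.4739224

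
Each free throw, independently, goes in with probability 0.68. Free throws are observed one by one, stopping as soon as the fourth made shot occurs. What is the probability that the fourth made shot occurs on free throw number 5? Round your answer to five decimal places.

0.27368

Y = trial on which the fourth success occurs; negative binomial, r=4, p=0.68.
P(Y=5) = C(4,3) · p^4 · (1−p)^1
= 4 · 0.21381 · 0.32 = 0.2736816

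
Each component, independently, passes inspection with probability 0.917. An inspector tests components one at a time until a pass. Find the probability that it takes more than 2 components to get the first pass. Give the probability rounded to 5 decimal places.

Y = number of components to the first success; geometric, p = 0.917.
P(Y > 2) = P(first 2 all fail) = (1−p)^2 = 0.0068890

0.00689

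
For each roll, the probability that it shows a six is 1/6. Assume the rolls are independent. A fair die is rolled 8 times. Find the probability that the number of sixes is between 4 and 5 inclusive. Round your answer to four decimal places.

X ~ Binomial(8, 0.166667); P(4 ≤ X ≤ 5) = Σ C(8,k) p^k (1−p)^(8−k) over k:
  k=4: C(8,4)·0.166667^4·0.833333^4 = 0.026048
  k=5: C(8,5)·0.166667^5·0.833333^3 = 0.004168
Total = 0.030215

0.0302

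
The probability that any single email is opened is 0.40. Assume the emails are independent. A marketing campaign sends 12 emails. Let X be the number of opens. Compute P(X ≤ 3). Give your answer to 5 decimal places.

0.22534

X ~ Binomial(12, 0.40); P(X ≤ 3) = Σ C(12,k) p^k (1−p)^(12−k) over k:
  k=0: C(12,0)·0.40^0·0.60^12 = 0.0021768
  k=1: C(12,1)·0.40^1·0.60^11 = 0.0174143
  k=2: C(12,2)·0.40^2·0.60^10 = 0.0638523
  k=3: C(12,3)·0.40^3·0.60^9 = 0.1418940
Total = 0.2253373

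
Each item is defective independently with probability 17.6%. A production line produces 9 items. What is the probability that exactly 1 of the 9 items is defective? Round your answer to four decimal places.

0.3366

X ~ Binomial(n=9, p=0.176).
P(X=1) = C(9,1) · p^1 · (1−p)^8
= 9 · 0.176 · 0.21253 = 0.336646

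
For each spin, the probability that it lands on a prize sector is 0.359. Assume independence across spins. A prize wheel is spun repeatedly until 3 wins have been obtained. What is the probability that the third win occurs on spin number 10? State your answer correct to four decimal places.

Y = trial on which the third success occurs; negative binomial, r=3, p=0.359.
P(Y=10) = C(9,2) · p^3 · (1−p)^7
= 36 · 0.046268 · 0.044464 = 0.074061

0.0741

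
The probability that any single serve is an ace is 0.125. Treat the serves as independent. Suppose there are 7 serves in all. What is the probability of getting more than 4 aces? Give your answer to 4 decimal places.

0.0005

X ~ Binomial(7, 0.125); P(X ≥ 5) = Σ C(7,k) p^k (1−p)^(7−k) over k:
  k=5: C(7,5)·0.125^5·0.875^2 = 0.000491
  k=6: C(7,6)·0.125^6·0.875^1 = 0.000023
  k=7: C(7,7)·0.125^7·0.875^0 = 0.000000
Total = 0.000515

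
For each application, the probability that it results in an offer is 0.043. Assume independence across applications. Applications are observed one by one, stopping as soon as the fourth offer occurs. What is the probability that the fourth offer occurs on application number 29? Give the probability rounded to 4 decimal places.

Y = trial on which the fourth success occurs; negative binomial, r=4, p=0.043.
P(Y=29) = C(28,3) · p^4 · (1−p)^25
= 3276 · 3.4188e-06 · 0.33327 = 0.003733

0.0037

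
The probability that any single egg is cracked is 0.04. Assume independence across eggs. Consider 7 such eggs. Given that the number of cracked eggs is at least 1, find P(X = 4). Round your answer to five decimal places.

0.00032

X ~ Binomial(7, 0.04). Want P(X=4 | X≥1) = P(X=4) / P(X≥1).
P(X=4) = C(7,4)·0.04^4·0.96^3 = 0.0000793
P(X≥1) = 1 − 0.7514475 = 0.2485525
Ratio = 0.0000793 / 0.2485525 = 0.0003189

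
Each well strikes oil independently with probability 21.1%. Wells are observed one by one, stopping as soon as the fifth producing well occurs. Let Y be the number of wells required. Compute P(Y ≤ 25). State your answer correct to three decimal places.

0.632

Finishing within 25 wells ⇔ at least 5 successes in the first 25. With X ~ Binomial(25, 0.211), P(Y ≤ 25) = 1 − P(X ≤ 4).
  k=0: C(25,0)·0.211^0·0.789^25 = 0.00267
  k=1: C(25,1)·0.211^1·0.789^24 = 0.01787
  k=2: C(25,2)·0.211^2·0.789^23 = 0.05734
  k=3: C(25,3)·0.211^3·0.789^22 = 0.11756
  k=4: C(25,4)·0.211^4·0.789^21 = 0.17292
1 − 0.36836 = 0.63164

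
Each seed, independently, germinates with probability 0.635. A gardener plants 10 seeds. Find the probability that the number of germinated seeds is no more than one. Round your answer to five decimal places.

X ~ Binomial(10, 0.635); P(X ≤ 1) = Σ C(10,k) p^k (1−p)^(10−k) over k:
  k=0: C(10,0)·0.635^0·0.365^10 = 0.0000420
  k=1: C(10,1)·0.635^1·0.365^9 = 0.0007301
Total = 0.0007721

0.00077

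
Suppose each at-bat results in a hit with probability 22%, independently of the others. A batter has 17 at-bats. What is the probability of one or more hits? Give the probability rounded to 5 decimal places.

0.98536

P(at least one) = 1 − P(none) = 1 − (1 − 0.22)^17
= 1 − 0.0146423 = 0.9853577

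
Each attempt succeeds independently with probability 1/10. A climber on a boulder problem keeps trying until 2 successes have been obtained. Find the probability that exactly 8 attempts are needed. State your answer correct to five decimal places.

0.03720

Y = trial on which the second success occurs; negative binomial, r=2, p=0.10.
P(Y=8) = C(7,1) · p^2 · (1−p)^6
= 7 · 0.01 · 0.53144 = 0.0372009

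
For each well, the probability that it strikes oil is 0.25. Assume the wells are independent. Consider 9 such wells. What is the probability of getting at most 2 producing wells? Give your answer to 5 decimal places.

0.60068

X ~ Binomial(9, 0.25); P(X ≤ 2) = Σ C(9,k) p^k (1−p)^(9−k) over k:
  k=0: C(9,0)·0.25^0·0.75^9 = 0.0750847
  k=1: C(9,1)·0.25^1·0.75^8 = 0.2252541
  k=2: C(9,2)·0.25^2·0.75^7 = 0.3003387
Total = 0.6006775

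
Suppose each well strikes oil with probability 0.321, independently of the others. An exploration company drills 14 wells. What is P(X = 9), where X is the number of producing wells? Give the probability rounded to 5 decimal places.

X ~ Binomial(n=14, p=0.321).
P(X=9) = C(14,9) · p^9 · (1−p)^5
= 2002 · 3.6186e-05 · 0.14433 = 0.0104558

0.01046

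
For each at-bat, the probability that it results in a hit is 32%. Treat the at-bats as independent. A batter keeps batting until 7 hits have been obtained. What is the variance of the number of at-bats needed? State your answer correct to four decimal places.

Y = total at-bats until the seventh success; negative binomial with r=7, p=0.32.
Var(Y) = r(1−p)/p² = 7·0.68 / 0.32² = 46.484375

46.4844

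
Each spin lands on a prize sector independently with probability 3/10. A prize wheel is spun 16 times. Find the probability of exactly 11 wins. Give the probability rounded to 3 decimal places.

0.001

X ~ Binomial(n=16, p=0.30).
P(X=11) = C(16,11) · p^11 · (1−p)^5
= 4368 · 1.7715e-06 · 0.16807 = 0.00130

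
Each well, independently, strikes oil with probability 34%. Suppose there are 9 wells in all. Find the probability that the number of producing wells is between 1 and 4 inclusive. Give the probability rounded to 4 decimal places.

0.8209

X ~ Binomial(9, 0.34); P(1 ≤ X ≤ 4) = Σ C(9,k) p^k (1−p)^(9−k) over k:
  k=1: C(9,1)·0.34^1·0.66^8 = 0.110172
  k=2: C(9,2)·0.34^2·0.66^7 = 0.227022
  k=3: C(9,3)·0.34^3·0.66^6 = 0.272885
  k=4: C(9,4)·0.34^4·0.66^5 = 0.210866
Total = 0.820945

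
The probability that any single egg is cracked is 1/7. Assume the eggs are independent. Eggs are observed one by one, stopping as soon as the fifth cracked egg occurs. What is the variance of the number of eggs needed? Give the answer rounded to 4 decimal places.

210.0000

Y = total eggs until the fifth success; negative binomial with r=5, p=0.142857.
Var(Y) = r(1−p)/p² = 5·0.857143 / 0.142857² = 210.000000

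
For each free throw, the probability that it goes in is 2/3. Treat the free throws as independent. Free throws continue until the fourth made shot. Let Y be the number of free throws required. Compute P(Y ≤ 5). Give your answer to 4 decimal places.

Finishing within 5 free throws ⇔ at least 4 successes in the first 5. With X ~ Binomial(5, 0.666667), P(Y ≤ 5) = 1 − P(X ≤ 3).
  k=0: C(5,0)·0.666667^0·0.333333^5 = 0.004115
  k=1: C(5,1)·0.666667^1·0.333333^4 = 0.041152
  k=2: C(5,2)·0.666667^2·0.333333^3 = 0.164609
  k=3: C(5,3)·0.666667^3·0.333333^2 = 0.329218
1 − 0.539095 = 0.460905

0.4609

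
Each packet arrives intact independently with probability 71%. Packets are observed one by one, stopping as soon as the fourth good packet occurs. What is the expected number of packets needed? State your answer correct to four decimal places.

5.6338

Y = total packets until the fourth success; negative binomial with r=4, p=0.71.
E[Y] = r / p = 4 / 0.71 = 5.633803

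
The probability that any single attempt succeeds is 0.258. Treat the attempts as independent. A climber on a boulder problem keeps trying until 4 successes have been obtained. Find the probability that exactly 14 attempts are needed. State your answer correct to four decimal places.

Y = trial on which the fourth success occurs; negative binomial, r=4, p=0.258.
P(Y=14) = C(13,3) · p^4 · (1−p)^10
= 286 · 0.0044308 · 0.050587 = 0.064104

0.0641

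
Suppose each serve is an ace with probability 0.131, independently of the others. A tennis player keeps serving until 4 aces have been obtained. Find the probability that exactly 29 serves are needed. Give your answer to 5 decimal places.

0.02884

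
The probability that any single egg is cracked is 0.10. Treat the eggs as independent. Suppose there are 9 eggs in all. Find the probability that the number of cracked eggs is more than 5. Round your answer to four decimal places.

X ~ Binomial(9, 0.10); P(X ≥ 6) = Σ C(9,k) p^k (1−p)^(9−k) over k:
  k=6: C(9,6)·0.10^6·0.90^3 = 0.000061
  k=7: C(9,7)·0.10^7·0.90^2 = 0.000003
  k=8: C(9,8)·0.10^8·0.90^1 = 0.000000
  k=9: C(9,9)·0.10^9·0.90^0 = 0.000000
Total = 0.000064

0.0001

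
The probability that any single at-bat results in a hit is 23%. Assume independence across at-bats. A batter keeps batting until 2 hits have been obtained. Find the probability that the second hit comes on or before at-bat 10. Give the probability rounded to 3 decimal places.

Finishing within 10 at-bats ⇔ at least 2 successes in the first 10. With X ~ Binomial(10, 0.23), P(Y ≤ 10) = 1 − P(X ≤ 1).
  k=0: C(10,0)·0.23^0·0.77^10 = 0.07327
  k=1: C(10,1)·0.23^1·0.77^9 = 0.21885
1 − 0.29212 = 0.70788

0.708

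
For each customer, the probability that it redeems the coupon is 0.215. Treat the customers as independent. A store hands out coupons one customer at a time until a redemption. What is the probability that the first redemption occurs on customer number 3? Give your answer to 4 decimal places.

0.1325

Geometric (trials to first success), p = 0.215.
P(Y = 3) = (1−p)^2 · p = 0.61623 · 0.215 = 0.132488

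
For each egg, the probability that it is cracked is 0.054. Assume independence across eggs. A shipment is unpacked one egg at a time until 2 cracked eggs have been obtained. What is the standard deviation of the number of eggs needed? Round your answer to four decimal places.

Y = total eggs until the second success; negative binomial with r=2, p=0.054.
SD(Y) = √[r(1−p)/p²] = √(648.834019) = 25.472221

25.4722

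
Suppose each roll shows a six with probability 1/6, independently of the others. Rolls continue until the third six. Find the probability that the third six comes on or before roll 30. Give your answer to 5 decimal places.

0.89721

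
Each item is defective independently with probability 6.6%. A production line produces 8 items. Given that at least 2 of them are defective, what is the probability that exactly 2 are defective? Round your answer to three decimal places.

0.866

X ~ Binomial(8, 0.066). Want P(X=2 | X≥2) = P(X=2) / P(X≥2).
P(X=2) = C(8,2)·0.066^2·0.934^6 = 0.08097
P(X≥2) = 1 − 0.57913 − 0.32739 = 0.09348
Ratio = 0.08097 / 0.09348 = 0.86614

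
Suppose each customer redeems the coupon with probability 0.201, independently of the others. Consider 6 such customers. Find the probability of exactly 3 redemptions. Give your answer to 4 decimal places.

0.0828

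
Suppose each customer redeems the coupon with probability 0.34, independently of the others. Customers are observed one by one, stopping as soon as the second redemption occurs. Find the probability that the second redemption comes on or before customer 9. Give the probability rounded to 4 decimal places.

0.8661

Finishing within 9 customers ⇔ at least 2 successes in the first 9. With X ~ Binomial(9, 0.34), P(Y ≤ 9) = 1 − P(X ≤ 1).
  k=0: C(9,0)·0.34^0·0.66^9 = 0.023763
  k=1: C(9,1)·0.34^1·0.66^8 = 0.110172
1 − 0.133935 = 0.866065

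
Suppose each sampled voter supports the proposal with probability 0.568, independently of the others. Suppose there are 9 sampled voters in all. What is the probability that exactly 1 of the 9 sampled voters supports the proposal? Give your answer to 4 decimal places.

0.0062

X ~ Binomial(n=9, p=0.568).
P(X=1) = C(9,1) · p^1 · (1−p)^8
= 9 · 0.568 · 0.001213 = 0.006201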